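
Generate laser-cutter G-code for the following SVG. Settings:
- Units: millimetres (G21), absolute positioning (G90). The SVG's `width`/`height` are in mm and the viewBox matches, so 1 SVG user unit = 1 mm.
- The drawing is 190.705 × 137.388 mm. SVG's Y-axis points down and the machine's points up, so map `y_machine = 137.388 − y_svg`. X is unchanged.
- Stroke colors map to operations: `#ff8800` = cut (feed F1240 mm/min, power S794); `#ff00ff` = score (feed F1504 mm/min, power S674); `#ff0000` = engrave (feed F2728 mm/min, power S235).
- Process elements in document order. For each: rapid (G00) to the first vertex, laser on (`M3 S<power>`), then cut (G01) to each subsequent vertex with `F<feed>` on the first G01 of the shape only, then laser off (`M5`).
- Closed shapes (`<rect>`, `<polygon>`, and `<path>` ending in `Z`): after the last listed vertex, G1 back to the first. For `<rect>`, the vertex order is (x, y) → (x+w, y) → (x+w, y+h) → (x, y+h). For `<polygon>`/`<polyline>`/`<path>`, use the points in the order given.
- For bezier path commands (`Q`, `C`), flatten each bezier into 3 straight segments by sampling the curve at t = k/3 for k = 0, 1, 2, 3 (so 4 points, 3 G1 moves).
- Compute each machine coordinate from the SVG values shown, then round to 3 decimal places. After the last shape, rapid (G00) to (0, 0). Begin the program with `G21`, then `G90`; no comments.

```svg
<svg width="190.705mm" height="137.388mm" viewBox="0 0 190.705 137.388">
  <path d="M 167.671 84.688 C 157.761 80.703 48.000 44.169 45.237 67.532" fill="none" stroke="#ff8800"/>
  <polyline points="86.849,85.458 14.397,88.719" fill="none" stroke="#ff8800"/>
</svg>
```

G21
G90
G00 X167.671 Y52.700
M3 S794
G01 X132.138 Y64.111 F1240
G01 X76.005 Y76.677
G01 X45.237 Y69.856
M5
G00 X86.849 Y51.930
M3 S794
G01 X14.397 Y48.669 F1240
M5
G00 X0.000 Y0.000

1 u = 1 mm; y_m = 137.388 − y.

[1] `<path>` cubic bezier, #ff8800→cut S794 F1240: (167.671,52.700) → (132.138,64.111) → (76.005,76.677) → (45.237,69.856)

[2] `<polyline>` line segment, #ff8800→cut S794 F1240: (86.849,51.930) → (14.397,48.669)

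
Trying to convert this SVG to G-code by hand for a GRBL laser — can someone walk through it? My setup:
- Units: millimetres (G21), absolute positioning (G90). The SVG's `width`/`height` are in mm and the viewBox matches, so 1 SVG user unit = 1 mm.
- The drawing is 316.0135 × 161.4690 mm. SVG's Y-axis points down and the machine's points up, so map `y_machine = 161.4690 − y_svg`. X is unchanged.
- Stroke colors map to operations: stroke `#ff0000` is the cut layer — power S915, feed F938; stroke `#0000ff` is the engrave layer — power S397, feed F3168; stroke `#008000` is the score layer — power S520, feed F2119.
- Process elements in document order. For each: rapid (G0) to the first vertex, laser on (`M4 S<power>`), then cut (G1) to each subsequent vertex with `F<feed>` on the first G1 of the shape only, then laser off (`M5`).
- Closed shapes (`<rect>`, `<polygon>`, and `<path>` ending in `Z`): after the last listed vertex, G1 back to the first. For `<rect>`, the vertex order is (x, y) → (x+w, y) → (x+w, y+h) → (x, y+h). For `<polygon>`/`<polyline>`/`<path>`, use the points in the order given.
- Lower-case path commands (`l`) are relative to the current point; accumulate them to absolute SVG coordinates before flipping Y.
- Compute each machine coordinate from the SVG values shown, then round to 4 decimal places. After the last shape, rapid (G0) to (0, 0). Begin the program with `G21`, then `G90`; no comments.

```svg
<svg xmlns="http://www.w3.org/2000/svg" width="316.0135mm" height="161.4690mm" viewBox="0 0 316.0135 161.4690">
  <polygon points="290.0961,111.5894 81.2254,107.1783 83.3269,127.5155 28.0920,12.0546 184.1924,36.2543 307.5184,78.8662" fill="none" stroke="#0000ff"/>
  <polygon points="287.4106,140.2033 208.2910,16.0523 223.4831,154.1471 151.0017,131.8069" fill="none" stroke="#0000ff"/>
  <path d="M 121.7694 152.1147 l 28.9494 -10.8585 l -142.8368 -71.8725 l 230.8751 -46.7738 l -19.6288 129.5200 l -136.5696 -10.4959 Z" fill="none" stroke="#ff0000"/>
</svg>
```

1 u = 1 mm; y_m = 161.4690 − y.

[1] `<polygon>` closed polygon, #0000ff→engrave S397 F3168: (290.0961,49.8796) → (81.2254,54.2907) → (83.3269,33.9535) → (28.0920,149.4144) → (184.1924,125.2147) → (307.5184,82.6028) → (290.0961,49.8796) (closed)

[2] `<polygon>` closed polygon, #0000ff→engrave S397 F3168: (287.4106,21.2657) → (208.2910,145.4167) → (223.4831,7.3219) → (151.0017,29.6621) → (287.4106,21.2657) (closed)

[3] `<path>` closed polygon, #ff0000→cut S915 F938: (121.7694,9.3543) → (150.7188,20.2128) → (7.8820,92.0853) → (238.7571,138.8591) → (219.1283,9.3391) → (82.5587,19.8350) → (121.7694,9.3543) (closed)

G21
G90
G0 X290.0961 Y49.8796
M4 S397
G1 X81.2254 Y54.2907 F3168
G1 X83.3269 Y33.9535
G1 X28.0920 Y149.4144
G1 X184.1924 Y125.2147
G1 X307.5184 Y82.6028
G1 X290.0961 Y49.8796
M5
G0 X287.4106 Y21.2657
M4 S397
G1 X208.2910 Y145.4167 F3168
G1 X223.4831 Y7.3219
G1 X151.0017 Y29.6621
G1 X287.4106 Y21.2657
M5
G0 X121.7694 Y9.3543
M4 S915
G1 X150.7188 Y20.2128 F938
G1 X7.8820 Y92.0853
G1 X238.7571 Y138.8591
G1 X219.1283 Y9.3391
G1 X82.5587 Y19.8350
G1 X121.7694 Y9.3543
M5
G0 X0.0000 Y0.0000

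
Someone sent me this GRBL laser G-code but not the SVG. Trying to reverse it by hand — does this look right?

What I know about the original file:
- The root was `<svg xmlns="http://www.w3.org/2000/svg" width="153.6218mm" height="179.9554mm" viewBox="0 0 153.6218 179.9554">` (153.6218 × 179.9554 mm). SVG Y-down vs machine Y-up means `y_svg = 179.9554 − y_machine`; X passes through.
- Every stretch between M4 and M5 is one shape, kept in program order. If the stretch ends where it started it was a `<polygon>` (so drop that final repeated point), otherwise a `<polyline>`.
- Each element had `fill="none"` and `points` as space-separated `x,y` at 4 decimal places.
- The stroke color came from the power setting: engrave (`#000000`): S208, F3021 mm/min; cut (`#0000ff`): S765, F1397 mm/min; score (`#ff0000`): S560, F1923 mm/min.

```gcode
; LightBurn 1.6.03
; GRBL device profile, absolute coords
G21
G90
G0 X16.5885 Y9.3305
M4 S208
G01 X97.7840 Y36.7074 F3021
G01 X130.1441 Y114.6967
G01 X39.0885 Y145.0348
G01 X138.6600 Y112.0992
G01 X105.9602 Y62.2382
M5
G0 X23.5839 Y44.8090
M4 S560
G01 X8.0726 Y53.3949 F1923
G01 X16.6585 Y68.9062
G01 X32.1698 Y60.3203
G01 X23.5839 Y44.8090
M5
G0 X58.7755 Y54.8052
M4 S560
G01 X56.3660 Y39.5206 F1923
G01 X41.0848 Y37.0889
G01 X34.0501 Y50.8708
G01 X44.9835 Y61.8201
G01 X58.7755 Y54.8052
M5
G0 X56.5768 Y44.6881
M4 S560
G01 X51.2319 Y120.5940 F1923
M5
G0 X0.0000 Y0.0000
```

y_svg = 179.9554 − y_m.

[1] S208→`#000000` (engrave); open run; points: 16.5885,170.6249 97.7840,143.2480 130.1441,65.2587 39.0885,34.9206 138.6600,67.8562 105.9602,117.7172

[2] S560→`#ff0000` (score); closed run; points: 23.5839,135.1464 8.0726,126.5605 16.6585,111.0492 32.1698,119.6351

[3] S560→`#ff0000` (score); closed run; points: 58.7755,125.1502 56.3660,140.4348 41.0848,142.8665 34.0501,129.0846 44.9835,118.1353

[4] S560→`#ff0000` (score); open run; points: 56.5768,135.2673 51.2319,59.3614

<svg xmlns="http://www.w3.org/2000/svg" width="153.6218mm" height="179.9554mm" viewBox="0 0 153.6218 179.9554">
  <polyline points="16.5885,170.6249 97.7840,143.2480 130.1441,65.2587 39.0885,34.9206 138.6600,67.8562 105.9602,117.7172" fill="none" stroke="#000000"/>
  <polygon points="23.5839,135.1464 8.0726,126.5605 16.6585,111.0492 32.1698,119.6351" fill="none" stroke="#ff0000"/>
  <polygon points="58.7755,125.1502 56.3660,140.4348 41.0848,142.8665 34.0501,129.0846 44.9835,118.1353" fill="none" stroke="#ff0000"/>
  <polyline points="56.5768,135.2673 51.2319,59.3614" fill="none" stroke="#ff0000"/>
</svg>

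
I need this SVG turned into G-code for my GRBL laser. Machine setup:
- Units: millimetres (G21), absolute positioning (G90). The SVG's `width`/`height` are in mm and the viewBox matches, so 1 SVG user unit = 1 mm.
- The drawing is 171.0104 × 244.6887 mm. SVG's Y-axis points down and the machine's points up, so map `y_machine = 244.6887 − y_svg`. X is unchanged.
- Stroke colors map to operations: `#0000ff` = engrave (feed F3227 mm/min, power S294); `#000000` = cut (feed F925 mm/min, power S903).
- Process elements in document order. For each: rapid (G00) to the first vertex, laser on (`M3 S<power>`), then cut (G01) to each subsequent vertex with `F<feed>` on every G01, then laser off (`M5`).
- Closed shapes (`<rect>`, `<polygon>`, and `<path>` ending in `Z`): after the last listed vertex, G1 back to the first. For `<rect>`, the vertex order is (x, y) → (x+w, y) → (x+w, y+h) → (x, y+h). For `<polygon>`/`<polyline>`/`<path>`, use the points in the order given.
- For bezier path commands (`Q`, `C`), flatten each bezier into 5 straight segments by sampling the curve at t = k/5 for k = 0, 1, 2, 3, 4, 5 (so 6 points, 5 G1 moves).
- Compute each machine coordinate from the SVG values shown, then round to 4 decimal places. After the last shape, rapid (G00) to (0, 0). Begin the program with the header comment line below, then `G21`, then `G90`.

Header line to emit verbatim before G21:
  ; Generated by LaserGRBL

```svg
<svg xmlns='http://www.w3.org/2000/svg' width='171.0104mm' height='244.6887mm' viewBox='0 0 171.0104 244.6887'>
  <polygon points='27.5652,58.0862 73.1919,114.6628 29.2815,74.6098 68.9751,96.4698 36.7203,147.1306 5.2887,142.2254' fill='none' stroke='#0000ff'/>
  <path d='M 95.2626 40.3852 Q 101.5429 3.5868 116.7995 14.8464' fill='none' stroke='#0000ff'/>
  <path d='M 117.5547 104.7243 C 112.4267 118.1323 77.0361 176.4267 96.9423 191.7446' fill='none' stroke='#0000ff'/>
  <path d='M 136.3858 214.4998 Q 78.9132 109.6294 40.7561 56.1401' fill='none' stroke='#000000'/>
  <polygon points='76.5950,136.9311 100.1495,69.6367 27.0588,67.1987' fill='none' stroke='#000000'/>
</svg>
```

Since the viewBox matches the mm dimensions, user units are millimetres directly. The only transform is the Y-flip y_m = 244.6887 − y_svg.

Shape 1 is a closed polygon drawn with `<polygon>`. Its stroke #0000ff means engrave at S294, F3227. After flipping Y the toolpath is (27.5652,186.6025) → (73.1919,130.0259) → (29.2815,170.0789) → (68.9751,148.2189) → (36.7203,97.5581) → (5.2887,102.4633) → (27.5652,186.6025), returning to the start.

Shape 2 is a quadratic bezier drawn with `<path>`. Its stroke #0000ff means engrave at S294, F3227. After flipping Y the toolpath is (95.2626,204.3035) → (98.1338,217.1005) → (101.7230,226.0529) → (106.0304,231.1607) → (111.0559,232.4238) → (116.7995,229.8423).

Shape 3 is a cubic bezier drawn with `<path>`. Its stroke #0000ff means engrave at S294, F3227. After flipping Y the toolpath is (117.5547,139.9644) → (111.5309,127.2361) → (102.3509,107.9526) → (94.1215,86.3311) → (90.9497,66.5891) → (96.9423,52.9441).

Shape 4 is a quadratic bezier drawn with `<path>`. Its stroke #000000 means cut at S903, F925. After flipping Y the toolpath is (136.3858,30.1889) → (114.1694,70.0818) → (93.4982,105.8642) → (74.3723,137.5362) → (56.7916,165.0976) → (40.7561,188.5486).

Shape 5 is a closed polygon drawn with `<polygon>`. Its stroke #000000 means cut at S903, F925. After flipping Y the toolpath is (76.5950,107.7576) → (100.1495,175.0520) → (27.0588,177.4900) → (76.5950,107.7576), returning to the start.

; Generated by LaserGRBL
G21
G90
G00 X27.5652 Y186.6025
M3 S294
G01 X73.1919 Y130.0259 F3227
G01 X29.2815 Y170.0789 F3227
G01 X68.9751 Y148.2189 F3227
G01 X36.7203 Y97.5581 F3227
G01 X5.2887 Y102.4633 F3227
G01 X27.5652 Y186.6025 F3227
M5
G00 X95.2626 Y204.3035
M3 S294
G01 X98.1338 Y217.1005 F3227
G01 X101.7230 Y226.0529 F3227
G01 X106.0304 Y231.1607 F3227
G01 X111.0559 Y232.4238 F3227
G01 X116.7995 Y229.8423 F3227
M5
G00 X117.5547 Y139.9644
M3 S294
G01 X111.5309 Y127.2361 F3227
G01 X102.3509 Y107.9526 F3227
G01 X94.1215 Y86.3311 F3227
G01 X90.9497 Y66.5891 F3227
G01 X96.9423 Y52.9441 F3227
M5
G00 X136.3858 Y30.1889
M3 S903
G01 X114.1694 Y70.0818 F925
G01 X93.4982 Y105.8642 F925
G01 X74.3723 Y137.5362 F925
G01 X56.7916 Y165.0976 F925
G01 X40.7561 Y188.5486 F925
M5
G00 X76.5950 Y107.7576
M3 S903
G01 X100.1495 Y175.0520 F925
G01 X27.0588 Y177.4900 F925
G01 X76.5950 Y107.7576 F925
M5
G00 X0.0000 Y0.0000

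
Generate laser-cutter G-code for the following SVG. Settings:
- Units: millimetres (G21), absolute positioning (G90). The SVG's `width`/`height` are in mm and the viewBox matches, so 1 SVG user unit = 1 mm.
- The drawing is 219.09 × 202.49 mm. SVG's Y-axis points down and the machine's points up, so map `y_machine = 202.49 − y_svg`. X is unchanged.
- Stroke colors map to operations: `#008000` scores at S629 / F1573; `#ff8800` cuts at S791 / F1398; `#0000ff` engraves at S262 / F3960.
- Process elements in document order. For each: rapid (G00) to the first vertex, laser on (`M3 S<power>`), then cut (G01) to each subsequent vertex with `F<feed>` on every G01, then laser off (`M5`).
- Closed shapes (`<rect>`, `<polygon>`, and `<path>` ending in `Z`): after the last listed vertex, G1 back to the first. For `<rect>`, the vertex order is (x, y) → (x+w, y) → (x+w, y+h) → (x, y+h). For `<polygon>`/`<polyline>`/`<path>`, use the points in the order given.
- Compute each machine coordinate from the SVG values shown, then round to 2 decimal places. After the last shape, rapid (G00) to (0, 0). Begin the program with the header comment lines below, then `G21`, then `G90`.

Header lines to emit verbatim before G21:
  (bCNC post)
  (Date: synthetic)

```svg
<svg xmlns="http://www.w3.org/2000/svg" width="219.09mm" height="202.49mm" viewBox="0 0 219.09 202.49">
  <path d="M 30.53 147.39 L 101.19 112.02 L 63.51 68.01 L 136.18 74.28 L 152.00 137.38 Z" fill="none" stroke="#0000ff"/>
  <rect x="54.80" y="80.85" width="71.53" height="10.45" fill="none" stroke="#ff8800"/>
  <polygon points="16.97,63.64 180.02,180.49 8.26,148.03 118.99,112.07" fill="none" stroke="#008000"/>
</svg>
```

(bCNC post)
(Date: synthetic)
G21
G90
G00 X30.53 Y55.10
M3 S262
G01 X101.19 Y90.47 F3960
G01 X63.51 Y134.48 F3960
G01 X136.18 Y128.21 F3960
G01 X152.00 Y65.11 F3960
G01 X30.53 Y55.10 F3960
M5
G00 X54.80 Y121.64
M3 S791
G01 X126.33 Y121.64 F1398
G01 X126.33 Y111.19 F1398
G01 X54.80 Y111.19 F1398
G01 X54.80 Y121.64 F1398
M5
G00 X16.97 Y138.85
M3 S629
G01 X180.02 Y22.00 F1573
G01 X8.26 Y54.46 F1573
G01 X118.99 Y90.42 F1573
G01 X16.97 Y138.85 F1573
M5
G00 X0.00 Y0.00

1 u = 1 mm; y_m = 202.49 − y.

[1] `<path>` closed polygon, #0000ff→engrave S262 F3960: (30.53,55.10) → (101.19,90.47) → (63.51,134.48) → (136.18,128.21) → (152.00,65.11) → (30.53,55.10) (closed)

[2] `<rect>` rectangle, #ff8800→cut S791 F1398: (54.80,121.64) → (126.33,121.64) → (126.33,111.19) → (54.80,111.19) → (54.80,121.64) (closed)

[3] `<polygon>` closed polygon, #008000→score S629 F1573: (16.97,138.85) → (180.02,22.00) → (8.26,54.46) → (118.99,90.42) → (16.97,138.85) (closed)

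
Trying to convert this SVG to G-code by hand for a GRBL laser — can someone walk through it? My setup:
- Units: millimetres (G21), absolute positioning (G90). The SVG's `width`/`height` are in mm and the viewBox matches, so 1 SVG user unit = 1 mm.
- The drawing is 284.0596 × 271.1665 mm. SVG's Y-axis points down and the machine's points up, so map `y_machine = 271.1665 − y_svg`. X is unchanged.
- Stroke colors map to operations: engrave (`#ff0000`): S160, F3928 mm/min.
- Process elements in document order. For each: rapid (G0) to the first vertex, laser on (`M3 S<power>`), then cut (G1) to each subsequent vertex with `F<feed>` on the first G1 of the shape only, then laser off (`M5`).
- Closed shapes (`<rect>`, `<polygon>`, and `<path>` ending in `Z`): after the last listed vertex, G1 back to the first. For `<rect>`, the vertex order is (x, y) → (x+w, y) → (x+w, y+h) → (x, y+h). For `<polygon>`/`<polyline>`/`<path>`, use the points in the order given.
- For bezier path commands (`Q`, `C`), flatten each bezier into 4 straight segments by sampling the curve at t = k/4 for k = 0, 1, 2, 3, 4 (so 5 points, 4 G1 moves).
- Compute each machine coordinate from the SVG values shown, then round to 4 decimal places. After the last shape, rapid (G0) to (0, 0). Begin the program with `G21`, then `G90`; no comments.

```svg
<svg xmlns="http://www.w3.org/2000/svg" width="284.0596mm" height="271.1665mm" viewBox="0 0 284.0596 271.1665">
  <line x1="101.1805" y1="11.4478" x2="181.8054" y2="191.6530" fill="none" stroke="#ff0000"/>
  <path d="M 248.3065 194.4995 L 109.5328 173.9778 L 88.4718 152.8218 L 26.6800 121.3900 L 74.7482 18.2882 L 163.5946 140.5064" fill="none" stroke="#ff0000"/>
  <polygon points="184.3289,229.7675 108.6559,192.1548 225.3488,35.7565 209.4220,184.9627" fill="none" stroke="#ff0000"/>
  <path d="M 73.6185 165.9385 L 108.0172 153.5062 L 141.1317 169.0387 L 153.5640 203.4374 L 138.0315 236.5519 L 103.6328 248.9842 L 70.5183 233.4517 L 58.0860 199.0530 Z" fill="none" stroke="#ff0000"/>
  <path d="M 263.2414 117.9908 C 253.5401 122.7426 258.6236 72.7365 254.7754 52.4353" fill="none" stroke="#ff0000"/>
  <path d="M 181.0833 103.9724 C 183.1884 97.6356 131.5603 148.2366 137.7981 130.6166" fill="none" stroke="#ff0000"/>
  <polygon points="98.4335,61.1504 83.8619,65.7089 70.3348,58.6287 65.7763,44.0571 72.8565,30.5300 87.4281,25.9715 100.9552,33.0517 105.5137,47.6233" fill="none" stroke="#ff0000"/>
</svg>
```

Since the viewBox matches the mm dimensions, user units are millimetres directly. The only transform is the Y-flip y_m = 271.1665 − y_svg.

Shape 1 is a line segment drawn with `<line>`. Its stroke #ff0000 means engrave at S160, F3928. After flipping Y the toolpath is (101.1805,259.7187) → (181.8054,79.5135).

Shape 2 is a open polyline drawn with `<path>`. Its stroke #ff0000 means engrave at S160, F3928. After flipping Y the toolpath is (248.3065,76.6670) → (109.5328,97.1887) → (88.4718,118.3447) → (26.6800,149.7765) → (74.7482,252.8783) → (163.5946,130.6601).

Shape 3 is a closed polygon drawn with `<polygon>`. Its stroke #ff0000 means engrave at S160, F3928. After flipping Y the toolpath is (184.3289,41.3990) → (108.6559,79.0117) → (225.3488,235.4100) → (209.4220,86.2038) → (184.3289,41.3990), returning to the start.

Shape 4 is a regular polygon drawn with `<path>`. Its stroke #ff0000 means engrave at S160, F3928. After flipping Y the toolpath is (73.6185,105.2280) → (108.0172,117.6603) → (141.1317,102.1278) → (153.5640,67.7291) → (138.0315,34.6146) → (103.6328,22.1823) → (70.5183,37.7148) → (58.0860,72.1135) → (73.6185,105.2280), returning to the start.

Shape 5 is a cubic bezier drawn with `<path>`. Its stroke #ff0000 means engrave at S160, F3928. After flipping Y the toolpath is (263.2414,153.1757) → (258.3670,158.5592) → (256.8135,176.5586) → (256.3574,199.2554) → (254.7754,218.7312).

Shape 6 is a cubic bezier drawn with `<path>`. Its stroke #ff0000 means engrave at S160, F3928. After flipping Y the toolpath is (181.0833,167.1941) → (174.3309,163.2265) → (157.8909,149.6408) → (142.2259,138.1707) → (137.7981,140.5499).

Shape 7 is a regular polygon drawn with `<polygon>`. Its stroke #ff0000 means engrave at S160, F3928. After flipping Y the toolpath is (98.4335,210.0161) → (83.8619,205.4576) → (70.3348,212.5378) → (65.7763,227.1094) → (72.8565,240.6365) → (87.4281,245.1950) → (100.9552,238.1148) → (105.5137,223.5432) → (98.4335,210.0161), returning to the start.

G21
G90
G0 X101.1805 Y259.7187
M3 S160
G1 X181.8054 Y79.5135 F3928
M5
G0 X248.3065 Y76.6670
M3 S160
G1 X109.5328 Y97.1887 F3928
G1 X88.4718 Y118.3447
G1 X26.6800 Y149.7765
G1 X74.7482 Y252.8783
G1 X163.5946 Y130.6601
M5
G0 X184.3289 Y41.3990
M3 S160
G1 X108.6559 Y79.0117 F3928
G1 X225.3488 Y235.4100
G1 X209.4220 Y86.2038
G1 X184.3289 Y41.3990
M5
G0 X73.6185 Y105.2280
M3 S160
G1 X108.0172 Y117.6603 F3928
G1 X141.1317 Y102.1278
G1 X153.5640 Y67.7291
G1 X138.0315 Y34.6146
G1 X103.6328 Y22.1823
G1 X70.5183 Y37.7148
G1 X58.0860 Y72.1135
G1 X73.6185 Y105.2280
M5
G0 X263.2414 Y153.1757
M3 S160
G1 X258.3670 Y158.5592 F3928
G1 X256.8135 Y176.5586
G1 X256.3574 Y199.2554
G1 X254.7754 Y218.7312
M5
G0 X181.0833 Y167.1941
M3 S160
G1 X174.3309 Y163.2265 F3928
G1 X157.8909 Y149.6408
G1 X142.2259 Y138.1707
G1 X137.7981 Y140.5499
M5
G0 X98.4335 Y210.0161
M3 S160
G1 X83.8619 Y205.4576 F3928
G1 X70.3348 Y212.5378
G1 X65.7763 Y227.1094
G1 X72.8565 Y240.6365
G1 X87.4281 Y245.1950
G1 X100.9552 Y238.1148
G1 X105.5137 Y223.5432
G1 X98.4335 Y210.0161
M5
G0 X0.0000 Y0.0000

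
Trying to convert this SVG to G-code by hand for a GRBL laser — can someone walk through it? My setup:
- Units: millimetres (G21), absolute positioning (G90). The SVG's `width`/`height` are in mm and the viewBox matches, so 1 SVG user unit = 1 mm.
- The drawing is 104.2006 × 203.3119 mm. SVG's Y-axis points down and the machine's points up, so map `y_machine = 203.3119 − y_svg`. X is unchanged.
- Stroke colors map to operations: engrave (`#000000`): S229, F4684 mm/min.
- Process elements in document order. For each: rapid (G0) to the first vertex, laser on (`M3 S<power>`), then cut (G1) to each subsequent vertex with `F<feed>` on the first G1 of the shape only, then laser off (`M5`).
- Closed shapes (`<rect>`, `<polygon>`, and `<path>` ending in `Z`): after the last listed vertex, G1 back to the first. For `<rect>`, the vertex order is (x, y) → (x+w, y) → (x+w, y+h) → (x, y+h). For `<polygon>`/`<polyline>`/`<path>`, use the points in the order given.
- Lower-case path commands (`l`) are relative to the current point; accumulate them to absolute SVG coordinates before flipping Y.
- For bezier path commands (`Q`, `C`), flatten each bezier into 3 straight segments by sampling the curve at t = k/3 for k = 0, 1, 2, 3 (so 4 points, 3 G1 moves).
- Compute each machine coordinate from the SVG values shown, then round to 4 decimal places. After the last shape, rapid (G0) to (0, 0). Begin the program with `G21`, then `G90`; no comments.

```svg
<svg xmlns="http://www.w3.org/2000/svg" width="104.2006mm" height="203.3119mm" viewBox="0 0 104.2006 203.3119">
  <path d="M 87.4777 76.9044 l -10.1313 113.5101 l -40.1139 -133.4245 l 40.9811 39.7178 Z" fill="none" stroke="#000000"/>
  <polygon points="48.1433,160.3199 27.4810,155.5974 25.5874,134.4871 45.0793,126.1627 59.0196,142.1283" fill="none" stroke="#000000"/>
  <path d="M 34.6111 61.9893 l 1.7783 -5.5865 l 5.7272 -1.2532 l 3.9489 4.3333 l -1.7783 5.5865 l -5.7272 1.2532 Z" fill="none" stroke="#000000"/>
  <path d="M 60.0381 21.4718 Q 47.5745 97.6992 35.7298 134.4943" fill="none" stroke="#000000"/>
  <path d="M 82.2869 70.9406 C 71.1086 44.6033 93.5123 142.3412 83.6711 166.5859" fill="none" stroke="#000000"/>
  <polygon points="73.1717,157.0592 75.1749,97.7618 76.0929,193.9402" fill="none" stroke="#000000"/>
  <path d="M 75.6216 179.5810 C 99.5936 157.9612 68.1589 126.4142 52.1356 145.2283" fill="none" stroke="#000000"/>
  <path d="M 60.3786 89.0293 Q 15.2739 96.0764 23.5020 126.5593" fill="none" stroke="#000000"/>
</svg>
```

1 u = 1 mm; y_m = 203.3119 − y.

[1] `<path>` closed polygon, #000000→engrave S229 F4684: (87.4777,126.4075) → (77.3464,12.8974) → (37.2325,146.3219) → (78.2136,106.6041) → (87.4777,126.4075) (closed)

[2] `<polygon>` regular polygon, #000000→engrave S229 F4684: (48.1433,42.9920) → (27.4810,47.7145) → (25.5874,68.8248) → (45.0793,77.1492) → (59.0196,61.1836) → (48.1433,42.9920) (closed)

[3] `<path>` regular polygon, #000000→engrave S229 F4684: (34.6111,141.3226) → (36.3894,146.9091) → (42.1166,148.1623) → (46.0655,143.8290) → (44.2872,138.2425) → (38.5600,136.9893) → (34.6111,141.3226) (closed)

[4] `<path>` quadratic bezier, #000000→engrave S229 F4684: (60.0381,181.8401) → (51.7978,135.4032) → (43.6950,97.7290) → (35.7298,68.8176)

[5] `<path>` cubic bezier, #000000→engrave S229 F4684: (82.2869,132.3713) → (79.8646,124.6675) → (85.2020,78.1511) → (83.6711,36.7260)

[6] `<polygon>` closed polygon, #000000→engrave S229 F4684: (73.1717,46.2527) → (75.1749,105.5501) → (76.0929,9.3717) → (73.1717,46.2527) (closed)

[7] `<path>` cubic bezier, #000000→engrave S229 F4684: (75.6216,23.7309) → (83.7476,46.4269) → (70.6731,62.3436) → (52.1356,58.0836)

[8] `<path>` quadratic bezier, #000000→engrave S229 F4684: (60.3786,114.2826) → (36.2347,106.9806) → (23.9425,94.4706) → (23.5020,76.7526)

G21
G90
G0 X87.4777 Y126.4075
M3 S229
G1 X77.3464 Y12.8974 F4684
G1 X37.2325 Y146.3219
G1 X78.2136 Y106.6041
G1 X87.4777 Y126.4075
M5
G0 X48.1433 Y42.9920
M3 S229
G1 X27.4810 Y47.7145 F4684
G1 X25.5874 Y68.8248
G1 X45.0793 Y77.1492
G1 X59.0196 Y61.1836
G1 X48.1433 Y42.9920
M5
G0 X34.6111 Y141.3226
M3 S229
G1 X36.3894 Y146.9091 F4684
G1 X42.1166 Y148.1623
G1 X46.0655 Y143.8290
G1 X44.2872 Y138.2425
G1 X38.5600 Y136.9893
G1 X34.6111 Y141.3226
M5
G0 X60.0381 Y181.8401
M3 S229
G1 X51.7978 Y135.4032 F4684
G1 X43.6950 Y97.7290
G1 X35.7298 Y68.8176
M5
G0 X82.2869 Y132.3713
M3 S229
G1 X79.8646 Y124.6675 F4684
G1 X85.2020 Y78.1511
G1 X83.6711 Y36.7260
M5
G0 X73.1717 Y46.2527
M3 S229
G1 X75.1749 Y105.5501 F4684
G1 X76.0929 Y9.3717
G1 X73.1717 Y46.2527
M5
G0 X75.6216 Y23.7309
M3 S229
G1 X83.7476 Y46.4269 F4684
G1 X70.6731 Y62.3436
G1 X52.1356 Y58.0836
M5
G0 X60.3786 Y114.2826
M3 S229
G1 X36.2347 Y106.9806 F4684
G1 X23.9425 Y94.4706
G1 X23.5020 Y76.7526
M5
G0 X0.0000 Y0.0000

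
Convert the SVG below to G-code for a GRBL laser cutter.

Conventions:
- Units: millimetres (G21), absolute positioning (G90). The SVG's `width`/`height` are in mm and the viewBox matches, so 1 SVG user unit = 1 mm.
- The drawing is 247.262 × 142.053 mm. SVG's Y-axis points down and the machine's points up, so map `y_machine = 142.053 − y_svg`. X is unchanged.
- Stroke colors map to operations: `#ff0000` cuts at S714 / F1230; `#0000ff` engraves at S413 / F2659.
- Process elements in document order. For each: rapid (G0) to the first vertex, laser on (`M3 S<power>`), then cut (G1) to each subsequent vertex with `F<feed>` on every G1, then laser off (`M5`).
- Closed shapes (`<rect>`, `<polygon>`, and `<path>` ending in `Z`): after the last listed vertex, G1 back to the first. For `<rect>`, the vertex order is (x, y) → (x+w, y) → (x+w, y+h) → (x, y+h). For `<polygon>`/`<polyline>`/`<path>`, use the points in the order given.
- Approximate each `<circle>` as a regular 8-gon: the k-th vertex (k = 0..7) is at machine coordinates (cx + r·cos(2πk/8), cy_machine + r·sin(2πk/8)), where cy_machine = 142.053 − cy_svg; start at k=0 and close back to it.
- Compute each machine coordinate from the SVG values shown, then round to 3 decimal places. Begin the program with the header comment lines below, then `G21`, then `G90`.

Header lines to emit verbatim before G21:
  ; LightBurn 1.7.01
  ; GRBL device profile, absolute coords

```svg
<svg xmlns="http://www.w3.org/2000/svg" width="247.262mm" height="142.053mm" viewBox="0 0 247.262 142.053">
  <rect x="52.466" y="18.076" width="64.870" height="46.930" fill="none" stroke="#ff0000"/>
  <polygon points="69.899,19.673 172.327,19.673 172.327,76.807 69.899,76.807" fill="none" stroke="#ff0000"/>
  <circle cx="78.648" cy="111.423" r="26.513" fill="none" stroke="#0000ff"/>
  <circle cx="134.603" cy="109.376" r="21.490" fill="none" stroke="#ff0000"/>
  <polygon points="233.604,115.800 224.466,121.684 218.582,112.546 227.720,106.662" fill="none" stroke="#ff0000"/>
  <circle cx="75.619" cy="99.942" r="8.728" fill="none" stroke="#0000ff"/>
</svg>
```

; LightBurn 1.7.01
; GRBL device profile, absolute coords
G21
G90
G0 X52.466 Y123.977
M3 S714
G1 X117.336 Y123.977 F1230
G1 X117.336 Y77.047 F1230
G1 X52.466 Y77.047 F1230
G1 X52.466 Y123.977 F1230
M5
G0 X69.899 Y122.380
M3 S714
G1 X172.327 Y122.380 F1230
G1 X172.327 Y65.246 F1230
G1 X69.899 Y65.246 F1230
G1 X69.899 Y122.380 F1230
M5
G0 X105.161 Y30.630
M3 S413
G1 X97.396 Y49.378 F2659
G1 X78.648 Y57.143 F2659
G1 X59.900 Y49.378 F2659
G1 X52.135 Y30.630 F2659
G1 X59.900 Y11.882 F2659
G1 X78.648 Y4.117 F2659
G1 X97.396 Y11.882 F2659
G1 X105.161 Y30.630 F2659
M5
G0 X156.093 Y32.677
M3 S714
G1 X149.799 Y47.873 F1230
G1 X134.603 Y54.167 F1230
G1 X119.407 Y47.873 F1230
G1 X113.113 Y32.677 F1230
G1 X119.407 Y17.481 F1230
G1 X134.603 Y11.187 F1230
G1 X149.799 Y17.481 F1230
G1 X156.093 Y32.677 F1230
M5
G0 X233.604 Y26.253
M3 S714
G1 X224.466 Y20.369 F1230
G1 X218.582 Y29.507 F1230
G1 X227.720 Y35.391 F1230
G1 X233.604 Y26.253 F1230
M5
G0 X84.347 Y42.111
M3 S413
G1 X81.791 Y48.283 F2659
G1 X75.619 Y50.839 F2659
G1 X69.447 Y48.283 F2659
G1 X66.891 Y42.111 F2659
G1 X69.447 Y35.939 F2659
G1 X75.619 Y33.383 F2659
G1 X81.791 Y35.939 F2659
G1 X84.347 Y42.111 F2659
M5

Since the viewBox matches the mm dimensions, user units are millimetres directly. The only transform is the Y-flip y_m = 142.053 − y_svg.

Shape 1 is a rectangle drawn with `<rect>`. Its stroke #ff0000 means cut at S714, F1230. After flipping Y the toolpath is (52.466,123.977) → (117.336,123.977) → (117.336,77.047) → (52.466,77.047) → (52.466,123.977), returning to the start.

Shape 2 is a rectangle drawn with `<polygon>`. Its stroke #ff0000 means cut at S714, F1230. After flipping Y the toolpath is (69.899,122.380) → (172.327,122.380) → (172.327,65.246) → (69.899,65.246) → (69.899,122.380), returning to the start.

Shape 3 is a circle drawn with `<circle>`. Its stroke #0000ff means engrave at S413, F2659. After flipping Y the toolpath is (105.161,30.630) → (97.396,49.378) → (78.648,57.143) → (59.900,49.378) → (52.135,30.630) → (59.900,11.882) → (78.648,4.117) → (97.396,11.882) → (105.161,30.630), returning to the start.

Shape 4 is a circle drawn with `<circle>`. Its stroke #ff0000 means cut at S714, F1230. After flipping Y the toolpath is (156.093,32.677) → (149.799,47.873) → (134.603,54.167) → (119.407,47.873) → (113.113,32.677) → (119.407,17.481) → (134.603,11.187) → (149.799,17.481) → (156.093,32.677), returning to the start.

Shape 5 is a regular polygon drawn with `<polygon>`. Its stroke #ff0000 means cut at S714, F1230. After flipping Y the toolpath is (233.604,26.253) → (224.466,20.369) → (218.582,29.507) → (227.720,35.391) → (233.604,26.253), returning to the start.

Shape 6 is a circle drawn with `<circle>`. Its stroke #0000ff means engrave at S413, F2659. After flipping Y the toolpath is (84.347,42.111) → (81.791,48.283) → (75.619,50.839) → (69.447,48.283) → (66.891,42.111) → (69.447,35.939) → (75.619,33.383) → (81.791,35.939) → (84.347,42.111), returning to the start.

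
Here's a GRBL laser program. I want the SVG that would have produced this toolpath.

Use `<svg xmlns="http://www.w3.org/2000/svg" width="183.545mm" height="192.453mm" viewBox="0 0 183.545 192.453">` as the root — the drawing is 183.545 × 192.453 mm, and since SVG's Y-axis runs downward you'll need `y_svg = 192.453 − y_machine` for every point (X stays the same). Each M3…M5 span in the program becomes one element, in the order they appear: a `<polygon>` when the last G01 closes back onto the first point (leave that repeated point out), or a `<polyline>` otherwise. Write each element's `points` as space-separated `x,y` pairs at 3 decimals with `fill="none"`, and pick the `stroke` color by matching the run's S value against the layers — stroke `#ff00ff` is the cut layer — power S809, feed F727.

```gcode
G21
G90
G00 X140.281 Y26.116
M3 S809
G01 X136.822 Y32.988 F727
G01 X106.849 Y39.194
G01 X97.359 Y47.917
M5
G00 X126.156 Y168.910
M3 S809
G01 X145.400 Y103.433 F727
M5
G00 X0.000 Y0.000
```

y_svg = 192.453 − y_m. Every run uses S809, so all elements get stroke `#ff00ff` (cut).

[1] open run; points: 140.281,166.337 136.822,159.465 106.849,153.259 97.359,144.536

[2] open run; points: 126.156,23.543 145.400,89.020

<svg xmlns="http://www.w3.org/2000/svg" width="183.545mm" height="192.453mm" viewBox="0 0 183.545 192.453">
  <polyline points="140.281,166.337 136.822,159.465 106.849,153.259 97.359,144.536" fill="none" stroke="#ff00ff"/>
  <polyline points="126.156,23.543 145.400,89.020" fill="none" stroke="#ff00ff"/>
</svg>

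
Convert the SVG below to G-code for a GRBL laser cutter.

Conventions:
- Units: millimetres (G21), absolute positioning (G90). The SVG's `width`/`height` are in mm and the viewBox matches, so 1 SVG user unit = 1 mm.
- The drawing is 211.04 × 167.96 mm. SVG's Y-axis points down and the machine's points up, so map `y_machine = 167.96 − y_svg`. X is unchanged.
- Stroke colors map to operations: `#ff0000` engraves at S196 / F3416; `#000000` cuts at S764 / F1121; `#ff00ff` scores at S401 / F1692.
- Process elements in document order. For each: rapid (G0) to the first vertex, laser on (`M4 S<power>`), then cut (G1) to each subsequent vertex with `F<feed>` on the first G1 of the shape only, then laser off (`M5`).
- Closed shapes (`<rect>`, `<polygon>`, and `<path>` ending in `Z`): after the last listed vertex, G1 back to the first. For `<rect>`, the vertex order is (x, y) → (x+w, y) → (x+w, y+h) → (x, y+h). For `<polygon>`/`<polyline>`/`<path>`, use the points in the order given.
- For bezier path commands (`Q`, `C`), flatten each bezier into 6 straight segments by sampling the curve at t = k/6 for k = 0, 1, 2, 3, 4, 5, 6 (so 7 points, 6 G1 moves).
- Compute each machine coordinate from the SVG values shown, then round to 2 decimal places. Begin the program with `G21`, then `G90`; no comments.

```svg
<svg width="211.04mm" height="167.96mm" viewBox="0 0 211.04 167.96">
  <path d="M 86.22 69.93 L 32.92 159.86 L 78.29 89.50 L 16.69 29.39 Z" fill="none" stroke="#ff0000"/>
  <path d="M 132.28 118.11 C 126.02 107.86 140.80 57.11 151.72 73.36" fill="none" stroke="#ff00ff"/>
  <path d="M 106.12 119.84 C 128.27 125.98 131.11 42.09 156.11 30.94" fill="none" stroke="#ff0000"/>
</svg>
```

viewBox `0 0 211.04 167.96` with mm width/height → 1 unit = 1 mm. Flip: y_m = 167.96 − y_svg.

**Shape 1** — `<path>` closed polygon, stroke `#ff0000` → engrave (S196, F3416). Machine vertices: (86.22,98.03) → (32.92,8.10) → (78.29,78.46) → (16.69,138.57) → (86.22,98.03). Closed: final G1 returns to the first vertex.

**Shape 2** — `<path>` cubic bezier, stroke `#ff00ff` → score (S401, F1692). Control points (SVG): P0=(132.28,118.11), P1=(126.02,107.86), P2=(140.80,57.11), P3=(151.72,73.36); sampled at t=k/6. Machine vertices: (132.28,49.85) → (130.79,57.85) → (132.11,69.62) → (135.56,82.16) → (140.44,92.50) → (146.05,97.64) → (151.72,94.60). Open path.

**Shape 3** — `<path>` cubic bezier, stroke `#ff0000` → engrave (S196, F3416). Control points (SVG): P0=(106.12,119.84), P1=(128.27,125.98), P2=(131.11,42.09), P3=(156.11,30.94); sampled at t=k/6. Machine vertices: (106.12,48.12) → (115.78,51.80) → (123.37,65.96) → (130.05,86.09) → (136.96,107.65) → (145.26,126.14) → (156.11,137.02). Open path.

G21
G90
G0 X86.22 Y98.03
M4 S196
G1 X32.92 Y8.10 F3416
G1 X78.29 Y78.46
G1 X16.69 Y138.57
G1 X86.22 Y98.03
M5
G0 X132.28 Y49.85
M4 S401
G1 X130.79 Y57.85 F1692
G1 X132.11 Y69.62
G1 X135.56 Y82.16
G1 X140.44 Y92.50
G1 X146.05 Y97.64
G1 X151.72 Y94.60
M5
G0 X106.12 Y48.12
M4 S196
G1 X115.78 Y51.80 F3416
G1 X123.37 Y65.96
G1 X130.05 Y86.09
G1 X136.96 Y107.65
G1 X145.26 Y126.14
G1 X156.11 Y137.02
M5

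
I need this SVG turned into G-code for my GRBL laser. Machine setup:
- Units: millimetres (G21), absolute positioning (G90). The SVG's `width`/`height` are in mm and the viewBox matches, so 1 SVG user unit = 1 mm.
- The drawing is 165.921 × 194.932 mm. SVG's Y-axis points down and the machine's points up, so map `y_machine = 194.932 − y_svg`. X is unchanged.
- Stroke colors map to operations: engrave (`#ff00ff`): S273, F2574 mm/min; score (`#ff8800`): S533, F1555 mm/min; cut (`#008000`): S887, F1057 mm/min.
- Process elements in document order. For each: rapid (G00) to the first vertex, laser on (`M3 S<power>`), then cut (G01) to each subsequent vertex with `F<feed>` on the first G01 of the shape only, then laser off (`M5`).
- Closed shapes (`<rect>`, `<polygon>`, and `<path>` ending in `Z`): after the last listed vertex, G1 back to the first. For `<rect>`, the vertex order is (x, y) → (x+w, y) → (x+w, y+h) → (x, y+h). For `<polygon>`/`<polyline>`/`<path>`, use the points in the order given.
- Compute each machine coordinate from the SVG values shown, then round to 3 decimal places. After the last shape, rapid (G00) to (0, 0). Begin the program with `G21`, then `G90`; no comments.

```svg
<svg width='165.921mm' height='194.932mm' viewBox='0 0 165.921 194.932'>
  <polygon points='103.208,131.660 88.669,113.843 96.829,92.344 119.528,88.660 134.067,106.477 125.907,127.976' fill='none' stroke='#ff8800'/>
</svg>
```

viewBox `0 0 165.921 194.932` with mm width/height → 1 unit = 1 mm. Flip: y_m = 194.932 − y_svg.

**Shape 1** — `<polygon>` regular polygon, stroke `#ff8800` → score (S533, F1555). Machine vertices: (103.208,63.272) → (88.669,81.089) → (96.829,102.588) → (119.528,106.272) → (134.067,88.455) → (125.907,66.956) → (103.208,63.272). Closed: final G1 returns to the first vertex.

G21
G90
G00 X103.208 Y63.272
M3 S533
G01 X88.669 Y81.089 F1555
G01 X96.829 Y102.588
G01 X119.528 Y106.272
G01 X134.067 Y88.455
G01 X125.907 Y66.956
G01 X103.208 Y63.272
M5
G00 X0.000 Y0.000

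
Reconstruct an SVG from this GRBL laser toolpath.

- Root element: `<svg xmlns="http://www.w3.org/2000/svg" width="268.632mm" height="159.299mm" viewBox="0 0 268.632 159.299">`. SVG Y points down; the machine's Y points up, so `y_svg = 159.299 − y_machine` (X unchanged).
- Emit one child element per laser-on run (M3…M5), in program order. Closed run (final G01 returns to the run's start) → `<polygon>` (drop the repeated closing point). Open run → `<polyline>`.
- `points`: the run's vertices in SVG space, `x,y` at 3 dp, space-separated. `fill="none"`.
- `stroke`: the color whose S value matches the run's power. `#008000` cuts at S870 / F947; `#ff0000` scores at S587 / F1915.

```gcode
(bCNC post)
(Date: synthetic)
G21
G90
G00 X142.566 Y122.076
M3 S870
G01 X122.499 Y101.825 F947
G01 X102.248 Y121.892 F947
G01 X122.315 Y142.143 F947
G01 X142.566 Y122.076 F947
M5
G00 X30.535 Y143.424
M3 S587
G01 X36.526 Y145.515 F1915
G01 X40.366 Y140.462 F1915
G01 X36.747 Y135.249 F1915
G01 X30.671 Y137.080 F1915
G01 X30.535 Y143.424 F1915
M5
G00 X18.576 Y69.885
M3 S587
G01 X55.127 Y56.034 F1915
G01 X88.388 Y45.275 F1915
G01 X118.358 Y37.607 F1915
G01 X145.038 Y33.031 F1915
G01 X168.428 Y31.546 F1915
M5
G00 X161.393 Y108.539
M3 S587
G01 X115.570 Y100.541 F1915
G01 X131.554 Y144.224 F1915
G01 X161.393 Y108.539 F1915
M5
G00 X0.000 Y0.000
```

Each laser-on run becomes one SVG element. Flip Y back into SVG space with y_svg = 159.299 − y_machine.

Run 1: the run's S870 means `#008000` (cut). The run returns to its start, so emit a `<polygon>` with points (Y-flipped): 142.566,37.223 122.499,57.474 102.248,37.407 122.315,17.156.

Run 2: power S587 maps to stroke `#ff0000` (score). The run returns to its start, so emit a `<polygon>` with points (Y-flipped): 30.535,15.875 36.526,13.784 40.366,18.837 36.747,24.050 30.671,22.219.

Run 3: power S587 maps to stroke `#ff0000` (score). The run is open, so emit a `<polyline>` with points (Y-flipped): 18.576,89.414 55.127,103.265 88.388,114.024 118.358,121.692 145.038,126.268 168.428,127.753.

Run 4: S587 ⇒ score layer `#ff0000`. The run returns to its start, so emit a `<polygon>` with points (Y-flipped): 161.393,50.760 115.570,58.758 131.554,15.075.

<svg xmlns="http://www.w3.org/2000/svg" width="268.632mm" height="159.299mm" viewBox="0 0 268.632 159.299">
  <polygon points="142.566,37.223 122.499,57.474 102.248,37.407 122.315,17.156" fill="none" stroke="#008000"/>
  <polygon points="30.535,15.875 36.526,13.784 40.366,18.837 36.747,24.050 30.671,22.219" fill="none" stroke="#ff0000"/>
  <polyline points="18.576,89.414 55.127,103.265 88.388,114.024 118.358,121.692 145.038,126.268 168.428,127.753" fill="none" stroke="#ff0000"/>
  <polygon points="161.393,50.760 115.570,58.758 131.554,15.075" fill="none" stroke="#ff0000"/>
</svg>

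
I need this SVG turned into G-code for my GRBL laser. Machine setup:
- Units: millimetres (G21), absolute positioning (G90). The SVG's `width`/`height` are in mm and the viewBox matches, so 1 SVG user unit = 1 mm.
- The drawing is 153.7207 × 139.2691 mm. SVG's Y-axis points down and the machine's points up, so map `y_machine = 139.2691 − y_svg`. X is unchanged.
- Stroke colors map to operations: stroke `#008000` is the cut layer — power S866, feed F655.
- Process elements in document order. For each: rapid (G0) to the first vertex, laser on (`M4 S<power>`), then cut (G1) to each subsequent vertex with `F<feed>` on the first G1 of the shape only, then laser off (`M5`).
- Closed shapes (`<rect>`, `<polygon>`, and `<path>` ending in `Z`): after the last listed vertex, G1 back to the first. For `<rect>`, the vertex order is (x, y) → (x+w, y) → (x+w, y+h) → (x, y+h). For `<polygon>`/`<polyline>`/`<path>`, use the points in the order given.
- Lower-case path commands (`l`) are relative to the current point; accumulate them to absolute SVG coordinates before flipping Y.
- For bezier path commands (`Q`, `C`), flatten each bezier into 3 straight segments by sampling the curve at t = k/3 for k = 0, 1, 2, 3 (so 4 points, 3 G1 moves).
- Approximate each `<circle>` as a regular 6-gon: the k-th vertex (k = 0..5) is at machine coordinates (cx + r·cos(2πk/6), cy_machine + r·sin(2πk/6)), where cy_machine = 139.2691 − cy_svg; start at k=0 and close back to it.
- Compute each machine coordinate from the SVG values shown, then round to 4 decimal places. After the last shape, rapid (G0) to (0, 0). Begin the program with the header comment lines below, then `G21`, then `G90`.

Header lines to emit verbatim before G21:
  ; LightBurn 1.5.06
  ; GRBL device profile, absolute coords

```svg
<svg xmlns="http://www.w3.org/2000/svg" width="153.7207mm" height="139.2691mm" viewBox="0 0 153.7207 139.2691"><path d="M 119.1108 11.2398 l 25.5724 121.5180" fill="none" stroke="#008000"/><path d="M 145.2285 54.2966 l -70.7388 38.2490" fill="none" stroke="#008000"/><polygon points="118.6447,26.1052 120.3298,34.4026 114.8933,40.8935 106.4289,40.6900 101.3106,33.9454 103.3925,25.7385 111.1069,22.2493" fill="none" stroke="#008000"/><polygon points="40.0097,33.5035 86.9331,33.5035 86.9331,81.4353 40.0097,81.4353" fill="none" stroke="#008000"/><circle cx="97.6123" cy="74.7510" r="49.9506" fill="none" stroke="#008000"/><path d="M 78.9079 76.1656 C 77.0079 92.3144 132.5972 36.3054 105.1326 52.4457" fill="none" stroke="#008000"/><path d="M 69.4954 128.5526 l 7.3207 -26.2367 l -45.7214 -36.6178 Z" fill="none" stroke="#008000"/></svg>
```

1 u = 1 mm; y_m = 139.2691 − y.

[1] `<path>` line segment, #008000→cut S866 F655: (119.1108,128.0293) → (144.6832,6.5113)

[2] `<path>` line segment, #008000→cut S866 F655: (145.2285,84.9725) → (74.4897,46.7235)

[3] `<polygon>` regular polygon, #008000→cut S866 F655: (118.6447,113.1639) → (120.3298,104.8665) → (114.8933,98.3756) → (106.4289,98.5791) → (101.3106,105.3237) → (103.3925,113.5306) → (111.1069,117.0198) → (118.6447,113.1639) (closed)

[4] `<polygon>` rectangle, #008000→cut S866 F655: (40.0097,105.7656) → (86.9331,105.7656) → (86.9331,57.8338) → (40.0097,57.8338) → (40.0097,105.7656) (closed)

[5] `<circle>` circle, #008000→cut S866 F655: (147.5629,64.5181) → (122.5876,107.7766) → (72.6370,107.7766) → (47.6617,64.5181) → (72.6370,21.2596) → (122.5876,21.2596) → (147.5629,64.5181) (closed)

[6] `<path>` cubic bezier, #008000→cut S866 F655: (78.9079,63.1035) → (90.9657,65.6626) → (110.1179,84.2586) → (105.1326,86.8234)

[7] `<path>` closed polygon, #008000→cut S866 F655: (69.4954,10.7165) → (76.8161,36.9532) → (31.0947,73.5710) → (69.4954,10.7165) (closed)

; LightBurn 1.5.06
; GRBL device profile, absolute coords
G21
G90
G0 X119.1108 Y128.0293
M4 S866
G1 X144.6832 Y6.5113 F655
M5
G0 X145.2285 Y84.9725
M4 S866
G1 X74.4897 Y46.7235 F655
M5
G0 X118.6447 Y113.1639
M4 S866
G1 X120.3298 Y104.8665 F655
G1 X114.8933 Y98.3756
G1 X106.4289 Y98.5791
G1 X101.3106 Y105.3237
G1 X103.3925 Y113.5306
G1 X111.1069 Y117.0198
G1 X118.6447 Y113.1639
M5
G0 X40.0097 Y105.7656
M4 S866
G1 X86.9331 Y105.7656 F655
G1 X86.9331 Y57.8338
G1 X40.0097 Y57.8338
G1 X40.0097 Y105.7656
M5
G0 X147.5629 Y64.5181
M4 S866
G1 X122.5876 Y107.7766 F655
G1 X72.6370 Y107.7766
G1 X47.6617 Y64.5181
G1 X72.6370 Y21.2596
G1 X122.5876 Y21.2596
G1 X147.5629 Y64.5181
M5
G0 X78.9079 Y63.1035
M4 S866
G1 X90.9657 Y65.6626 F655
G1 X110.1179 Y84.2586
G1 X105.1326 Y86.8234
M5
G0 X69.4954 Y10.7165
M4 S866
G1 X76.8161 Y36.9532 F655
G1 X31.0947 Y73.5710
G1 X69.4954 Y10.7165
M5
G0 X0.0000 Y0.0000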